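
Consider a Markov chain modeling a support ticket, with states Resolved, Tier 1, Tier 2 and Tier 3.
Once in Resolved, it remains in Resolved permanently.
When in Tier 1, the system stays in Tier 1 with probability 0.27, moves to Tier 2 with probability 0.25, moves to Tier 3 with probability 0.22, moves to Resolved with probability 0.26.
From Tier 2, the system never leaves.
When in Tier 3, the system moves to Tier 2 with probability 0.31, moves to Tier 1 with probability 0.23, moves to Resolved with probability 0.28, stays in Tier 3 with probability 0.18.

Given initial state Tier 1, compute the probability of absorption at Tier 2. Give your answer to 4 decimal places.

Let h(s) be the probability of absorption at Tier 2 starting from transient state s. Then h(Tier 2) = 1 and h(Resolved) = 0. By first-step analysis:
h(Tier 1) = 0.26·0 + 0.27·h(Tier 1) + 0.25·1 + 0.22·h(Tier 3)
h(Tier 3) = 0.28·0 + 0.23·h(Tier 1) + 0.31·1 + 0.18·h(Tier 3)
Solving: h(Tier 1) = 0.4985, h(Tier 3) = 0.5179.
Starting from Tier 1, the probability is 0.4985.

0.4985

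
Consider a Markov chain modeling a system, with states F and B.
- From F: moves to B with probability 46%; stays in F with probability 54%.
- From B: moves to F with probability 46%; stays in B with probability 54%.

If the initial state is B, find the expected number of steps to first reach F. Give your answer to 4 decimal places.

2.1739

Let t(s) be the expected number of steps to first reach F from state s, with t(F) = 0. Conditioning on the first step:
t(B) = 1 + 0.54·t(B)
Solving: t(B) = 2.1739.
Expected steps from B to F: 2.1739.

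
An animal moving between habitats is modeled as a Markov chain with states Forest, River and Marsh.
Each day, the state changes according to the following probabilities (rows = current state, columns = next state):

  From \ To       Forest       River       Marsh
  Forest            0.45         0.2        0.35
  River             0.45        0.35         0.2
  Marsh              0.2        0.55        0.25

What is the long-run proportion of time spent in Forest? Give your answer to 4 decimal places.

Let the stationary distribution be π with π = πP and π_1 + π_2 + π_3 = 1.
π_1 = 0.45·π_1 + 0.45·π_2 + 0.2·π_3
π_2 = 0.2·π_1 + 0.35·π_2 + 0.55·π_3
Solving with the normalization constraint gives π = (0.3823, 0.3468, 0.2709).
So the stationary probability of Forest is 0.3823.

0.3823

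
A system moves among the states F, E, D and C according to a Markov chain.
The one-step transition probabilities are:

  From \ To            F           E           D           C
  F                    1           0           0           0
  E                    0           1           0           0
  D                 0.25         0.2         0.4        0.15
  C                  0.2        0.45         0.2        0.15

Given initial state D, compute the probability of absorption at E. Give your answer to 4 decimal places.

Let h(s) be the probability of absorption at E starting from transient state s. Then h(E) = 1 and h(F) = 0. By first-step analysis:
h(D) = 0.25·0 + 0.2·1 + 0.4·h(D) + 0.15·h(C)
h(C) = 0.2·0 + 0.45·1 + 0.2·h(D) + 0.15·h(C)
Solving: h(D) = 0.4948, h(C) = 0.6458.
Starting from D, the probability is 0.4948.

0.4948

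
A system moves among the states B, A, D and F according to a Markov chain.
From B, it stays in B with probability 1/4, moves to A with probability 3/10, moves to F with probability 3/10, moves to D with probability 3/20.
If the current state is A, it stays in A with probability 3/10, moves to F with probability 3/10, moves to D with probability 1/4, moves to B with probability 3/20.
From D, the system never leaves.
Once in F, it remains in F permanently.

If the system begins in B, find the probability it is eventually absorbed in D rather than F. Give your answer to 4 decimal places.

Let h(s) be the probability of absorption at D starting from transient state s. Then h(D) = 1 and h(F) = 0. By first-step analysis:
h(B) = 0.25·h(B) + 0.3·h(A) + 0.15·1 + 0.3·0
h(A) = 0.15·h(B) + 0.3·h(A) + 0.25·1 + 0.3·0
Solving: h(B) = 0.3750, h(A) = 0.4375.
Starting from B, the probability is 0.3750.

0.3750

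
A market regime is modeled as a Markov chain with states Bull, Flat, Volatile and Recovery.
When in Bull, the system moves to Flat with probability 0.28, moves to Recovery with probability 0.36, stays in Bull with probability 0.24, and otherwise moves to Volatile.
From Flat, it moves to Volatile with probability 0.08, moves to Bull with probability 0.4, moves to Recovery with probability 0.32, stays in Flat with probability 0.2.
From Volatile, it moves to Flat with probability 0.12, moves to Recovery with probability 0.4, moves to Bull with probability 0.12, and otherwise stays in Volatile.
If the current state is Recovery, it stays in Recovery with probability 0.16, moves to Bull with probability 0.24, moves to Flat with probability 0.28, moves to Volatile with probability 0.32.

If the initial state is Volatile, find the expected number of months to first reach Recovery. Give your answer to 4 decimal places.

Let t(s) be the expected number of months to first reach Recovery from state s, with t(Recovery) = 0. Conditioning on the first month:
t(Bull) = 1 + 0.24·t(Bull) + 0.28·t(Flat) + 0.12·t(Volatile)
t(Flat) = 1 + 0.4·t(Bull) + 0.2·t(Flat) + 0.08·t(Volatile)
t(Volatile) = 1 + 0.12·t(Bull) + 0.12·t(Flat) + 0.36·t(Volatile)
Solving: t(Bull) = 2.8066, t(Flat) = 2.9169, t(Volatile) = 2.6356.
Expected months from Volatile to Recovery: 2.6356.

2.6356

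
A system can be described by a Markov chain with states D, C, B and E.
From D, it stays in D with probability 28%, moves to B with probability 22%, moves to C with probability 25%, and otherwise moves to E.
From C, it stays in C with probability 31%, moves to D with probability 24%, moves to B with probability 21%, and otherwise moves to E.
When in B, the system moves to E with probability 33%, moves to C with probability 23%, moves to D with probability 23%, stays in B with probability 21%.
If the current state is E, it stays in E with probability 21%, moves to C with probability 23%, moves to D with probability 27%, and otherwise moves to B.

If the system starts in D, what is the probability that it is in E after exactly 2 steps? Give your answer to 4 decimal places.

Propagate the distribution vector 2 steps from D.
After 0 steps: (1.0000, 0.0000, 0.0000, 0.0000)
After 1 step: (0.2800, 0.2500, 0.2200, 0.2500)
After 2 steps: (0.2565, 0.2556, 0.2328, 0.2551)
P(in E after 2 steps) = 0.2551

0.2551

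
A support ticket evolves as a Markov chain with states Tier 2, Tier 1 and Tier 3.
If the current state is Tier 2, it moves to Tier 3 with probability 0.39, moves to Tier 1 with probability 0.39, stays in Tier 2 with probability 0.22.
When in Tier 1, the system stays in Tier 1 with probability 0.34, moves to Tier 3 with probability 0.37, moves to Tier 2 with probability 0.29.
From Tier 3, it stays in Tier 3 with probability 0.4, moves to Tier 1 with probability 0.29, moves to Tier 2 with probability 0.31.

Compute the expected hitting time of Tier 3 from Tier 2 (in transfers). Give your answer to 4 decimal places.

Let t(s) be the expected number of transfers to first reach Tier 3 from state s, with t(Tier 3) = 0. Conditioning on the first transfer:
t(Tier 2) = 1 + 0.22·t(Tier 2) + 0.39·t(Tier 1)
t(Tier 1) = 1 + 0.29·t(Tier 2) + 0.34·t(Tier 1)
Solving: t(Tier 2) = 2.6139, t(Tier 1) = 2.6637.
Expected transfers from Tier 2 to Tier 3: 2.6139.

2.6139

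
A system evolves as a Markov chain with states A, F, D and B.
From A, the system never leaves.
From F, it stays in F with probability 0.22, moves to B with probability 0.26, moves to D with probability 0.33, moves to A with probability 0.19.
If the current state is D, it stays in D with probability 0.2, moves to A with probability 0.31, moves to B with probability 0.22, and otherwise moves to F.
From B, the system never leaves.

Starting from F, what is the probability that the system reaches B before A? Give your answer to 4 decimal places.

0.5246

Let h(s) be the probability of absorption at B starting from transient state s. Then h(B) = 1 and h(A) = 0. By first-step analysis:
h(F) = 0.19·0 + 0.22·h(F) + 0.33·h(D) + 0.26·1
h(D) = 0.31·0 + 0.27·h(F) + 0.2·h(D) + 0.22·1
Solving: h(F) = 0.5246, h(D) = 0.4520.
Starting from F, the probability is 0.5246.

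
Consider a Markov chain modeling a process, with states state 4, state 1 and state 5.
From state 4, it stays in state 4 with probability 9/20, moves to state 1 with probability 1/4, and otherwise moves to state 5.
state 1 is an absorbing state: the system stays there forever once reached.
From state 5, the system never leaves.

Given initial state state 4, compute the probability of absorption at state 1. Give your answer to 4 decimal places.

0.4545

Let h(s) be the probability of absorption at state 1 starting from transient state s. Then h(state 1) = 1 and h(state 5) = 0. By first-step analysis:
h(state 4) = 0.45·h(state 4) + 0.25·1 + 0.3·0
Solving: h(state 4) = 0.4545.
Starting from state 4, the probability is 0.4545.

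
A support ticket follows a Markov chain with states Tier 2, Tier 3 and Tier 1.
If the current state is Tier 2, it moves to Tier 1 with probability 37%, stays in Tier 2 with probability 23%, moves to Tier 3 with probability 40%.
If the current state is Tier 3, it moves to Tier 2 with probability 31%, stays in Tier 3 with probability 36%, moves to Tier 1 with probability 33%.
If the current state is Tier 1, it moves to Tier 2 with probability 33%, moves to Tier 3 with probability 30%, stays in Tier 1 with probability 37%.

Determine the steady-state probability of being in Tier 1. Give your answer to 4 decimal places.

Let the stationary distribution be π with π = πP and π_1 + π_2 + π_3 = 1.
π_1 = 0.23·π_1 + 0.31·π_2 + 0.33·π_3
π_2 = 0.4·π_1 + 0.36·π_2 + 0.3·π_3
Solving with the normalization constraint gives π = (0.2936, 0.3504, 0.3560).
So the stationary probability of Tier 1 is 0.3560.

0.3560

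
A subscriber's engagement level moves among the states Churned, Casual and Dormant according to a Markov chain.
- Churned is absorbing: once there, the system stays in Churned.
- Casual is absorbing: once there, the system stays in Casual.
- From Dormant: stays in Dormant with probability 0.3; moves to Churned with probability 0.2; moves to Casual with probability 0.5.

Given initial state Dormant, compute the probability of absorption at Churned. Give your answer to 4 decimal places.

Let h(s) be the probability of absorption at Churned starting from transient state s. Then h(Churned) = 1 and h(Casual) = 0. By first-step analysis:
h(Dormant) = 0.2·1 + 0.5·0 + 0.3·h(Dormant)
Solving: h(Dormant) = 0.2857.
Starting from Dormant, the probability is 0.2857.

0.2857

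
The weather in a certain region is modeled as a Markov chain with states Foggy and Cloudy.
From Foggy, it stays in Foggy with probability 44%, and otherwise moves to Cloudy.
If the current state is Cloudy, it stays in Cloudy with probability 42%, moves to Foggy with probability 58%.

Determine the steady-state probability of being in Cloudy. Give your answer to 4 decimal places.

Let the stationary distribution be π with π = πP and π_1 + π_2 = 1.
π_1 = 0.44·π_1 + 0.58·π_2
Solving with the normalization constraint gives π = (0.5088, 0.4912).
So the stationary probability of Cloudy is 0.4912.

0.4912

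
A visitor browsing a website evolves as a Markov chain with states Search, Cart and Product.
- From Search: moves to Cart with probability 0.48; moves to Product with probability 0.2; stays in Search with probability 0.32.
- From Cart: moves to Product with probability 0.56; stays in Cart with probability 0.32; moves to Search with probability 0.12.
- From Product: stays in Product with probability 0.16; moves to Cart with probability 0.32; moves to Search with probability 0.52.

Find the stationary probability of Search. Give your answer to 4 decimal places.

0.3101

Let the stationary distribution be π with π = πP and π_1 + π_2 + π_3 = 1.
π_1 = 0.32·π_1 + 0.12·π_2 + 0.52·π_3
π_2 = 0.48·π_1 + 0.32·π_2 + 0.32·π_3
Solving with the normalization constraint gives π = (0.3101, 0.3696, 0.3203).
So the stationary probability of Search is 0.3101.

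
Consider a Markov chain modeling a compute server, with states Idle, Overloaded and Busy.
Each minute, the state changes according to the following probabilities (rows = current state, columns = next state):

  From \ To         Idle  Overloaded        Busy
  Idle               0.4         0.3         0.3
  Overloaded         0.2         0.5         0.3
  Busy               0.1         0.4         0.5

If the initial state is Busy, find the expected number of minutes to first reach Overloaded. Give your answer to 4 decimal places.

Let t(s) be the expected number of minutes to first reach Overloaded from state s, with t(Overloaded) = 0. Conditioning on the first minute:
t(Idle) = 1 + 0.4·t(Idle) + 0.3·t(Busy)
t(Busy) = 1 + 0.1·t(Idle) + 0.5·t(Busy)
Solving: t(Idle) = 2.9630, t(Busy) = 2.5926.
Expected minutes from Busy to Overloaded: 2.5926.

2.5926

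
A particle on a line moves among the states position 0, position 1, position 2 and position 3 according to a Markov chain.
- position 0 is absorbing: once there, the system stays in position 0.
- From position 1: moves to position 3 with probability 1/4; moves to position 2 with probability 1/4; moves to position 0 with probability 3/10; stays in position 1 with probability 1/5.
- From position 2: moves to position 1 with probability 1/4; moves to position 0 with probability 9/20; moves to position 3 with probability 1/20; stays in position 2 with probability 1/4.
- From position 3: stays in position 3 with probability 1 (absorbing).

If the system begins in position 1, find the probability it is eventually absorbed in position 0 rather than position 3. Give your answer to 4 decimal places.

0.6279

Let h(s) be the probability of absorption at position 0 starting from transient state s. Then h(position 0) = 1 and h(position 3) = 0. By first-step analysis:
h(position 1) = 0.3·1 + 0.2·h(position 1) + 0.25·h(position 2) + 0.25·0
h(position 2) = 0.45·1 + 0.25·h(position 1) + 0.25·h(position 2) + 0.05·0
Solving: h(position 1) = 0.6279, h(position 2) = 0.8093.
Starting from position 1, the probability is 0.6279.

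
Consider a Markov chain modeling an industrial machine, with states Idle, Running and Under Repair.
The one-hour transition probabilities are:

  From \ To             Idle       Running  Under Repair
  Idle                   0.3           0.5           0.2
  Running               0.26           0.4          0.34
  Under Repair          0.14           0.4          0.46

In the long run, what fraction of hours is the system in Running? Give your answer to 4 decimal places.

Let the stationary distribution be π with π = πP and π_1 + π_2 + π_3 = 1.
π_1 = 0.3·π_1 + 0.26·π_2 + 0.14·π_3
π_2 = 0.5·π_1 + 0.4·π_2 + 0.4·π_3
Solving with the normalization constraint gives π = (0.2271, 0.4227, 0.3502).
So the stationary probability of Running is 0.4227.

0.4227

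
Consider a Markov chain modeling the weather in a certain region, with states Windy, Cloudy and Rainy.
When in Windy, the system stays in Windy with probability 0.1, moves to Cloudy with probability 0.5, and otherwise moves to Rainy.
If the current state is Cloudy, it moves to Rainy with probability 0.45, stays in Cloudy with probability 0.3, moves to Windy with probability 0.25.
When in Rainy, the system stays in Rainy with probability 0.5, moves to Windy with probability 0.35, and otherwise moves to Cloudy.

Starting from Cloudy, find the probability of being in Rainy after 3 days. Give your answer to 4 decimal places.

0.4601

Propagate the distribution vector 3 days from Cloudy.
After 0 days: (0.0000, 1.0000, 0.0000)
After 1 day: (0.2500, 0.3000, 0.4500)
After 2 days: (0.2575, 0.2825, 0.4600)
After 3 days: (0.2574, 0.2825, 0.4601)
P(in Rainy after 3 days) = 0.4601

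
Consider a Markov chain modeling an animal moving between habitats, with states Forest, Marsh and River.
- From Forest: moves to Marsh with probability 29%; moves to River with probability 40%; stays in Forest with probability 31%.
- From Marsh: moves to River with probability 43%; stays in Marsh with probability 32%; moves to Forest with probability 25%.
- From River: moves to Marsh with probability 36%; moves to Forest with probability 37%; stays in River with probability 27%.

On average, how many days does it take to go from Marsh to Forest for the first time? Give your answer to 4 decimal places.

Let t(s) be the expected number of days to first reach Forest from state s, with t(Forest) = 0. Conditioning on the first day:
t(Marsh) = 1 + 0.32·t(Marsh) + 0.43·t(River)
t(River) = 1 + 0.36·t(Marsh) + 0.27·t(River)
Solving: t(Marsh) = 3.3958, t(River) = 3.0445.
Expected days from Marsh to Forest: 3.3958.

3.3958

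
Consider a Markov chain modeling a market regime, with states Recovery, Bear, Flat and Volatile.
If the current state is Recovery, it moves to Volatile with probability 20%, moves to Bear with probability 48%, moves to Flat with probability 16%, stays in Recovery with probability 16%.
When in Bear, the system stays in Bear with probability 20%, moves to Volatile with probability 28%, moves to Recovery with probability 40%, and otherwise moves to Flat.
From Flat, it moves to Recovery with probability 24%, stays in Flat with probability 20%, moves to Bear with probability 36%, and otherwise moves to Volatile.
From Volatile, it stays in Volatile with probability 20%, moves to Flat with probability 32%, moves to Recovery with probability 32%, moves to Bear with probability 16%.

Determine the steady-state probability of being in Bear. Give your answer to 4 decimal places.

0.3010

Let the stationary distribution be π with π = πP and π_1 + π_2 + π_3 + π_4 = 1.
π_1 = 0.16·π_1 + 0.4·π_2 + 0.24·π_3 + 0.32·π_4
π_2 = 0.48·π_1 + 0.2·π_2 + 0.36·π_3 + 0.16·π_4
π_3 = 0.16·π_1 + 0.12·π_2 + 0.2·π_3 + 0.32·π_4
Solving with the normalization constraint gives π = (0.2834, 0.3010, 0.1915, 0.2241).
So the stationary probability of Bear is 0.3010.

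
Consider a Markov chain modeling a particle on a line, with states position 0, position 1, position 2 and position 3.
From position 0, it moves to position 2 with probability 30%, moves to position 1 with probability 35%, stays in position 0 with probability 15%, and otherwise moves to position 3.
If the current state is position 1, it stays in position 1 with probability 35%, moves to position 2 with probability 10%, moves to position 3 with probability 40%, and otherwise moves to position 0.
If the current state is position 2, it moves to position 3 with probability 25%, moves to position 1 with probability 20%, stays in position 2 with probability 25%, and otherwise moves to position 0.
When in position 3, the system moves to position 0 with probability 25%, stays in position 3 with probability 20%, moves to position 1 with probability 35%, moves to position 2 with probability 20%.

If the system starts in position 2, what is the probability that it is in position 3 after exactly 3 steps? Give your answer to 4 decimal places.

Propagate the distribution vector 3 steps from position 2.
After 0 steps: (0.0000, 0.0000, 1.0000, 0.0000)
After 1 step: (0.3000, 0.2000, 0.2500, 0.2500)
After 2 steps: (0.2125, 0.3125, 0.2225, 0.2525)
After 3 steps: (0.2086, 0.3166, 0.2011, 0.2736)
P(in position 3 after 3 steps) = 0.2736

0.2736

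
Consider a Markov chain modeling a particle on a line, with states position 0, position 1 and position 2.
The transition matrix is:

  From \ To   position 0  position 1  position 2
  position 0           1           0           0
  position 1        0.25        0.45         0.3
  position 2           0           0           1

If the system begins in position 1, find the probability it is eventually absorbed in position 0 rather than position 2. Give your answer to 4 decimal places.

0.4545

Let h(s) be the probability of absorption at position 0 starting from transient state s. Then h(position 0) = 1 and h(position 2) = 0. By first-step analysis:
h(position 1) = 0.25·1 + 0.45·h(position 1) + 0.3·0
Solving: h(position 1) = 0.4545.
Starting from position 1, the probability is 0.4545.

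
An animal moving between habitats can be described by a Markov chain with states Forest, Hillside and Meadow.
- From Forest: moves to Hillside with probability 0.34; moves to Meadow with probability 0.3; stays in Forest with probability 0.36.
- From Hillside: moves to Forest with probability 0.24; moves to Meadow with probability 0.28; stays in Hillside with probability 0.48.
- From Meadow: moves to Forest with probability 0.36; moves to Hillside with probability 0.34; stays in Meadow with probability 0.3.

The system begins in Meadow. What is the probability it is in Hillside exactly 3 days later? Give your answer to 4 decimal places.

Propagate the distribution vector 3 days from Meadow.
After 0 days: (0.0000, 0.0000, 1.0000)
After 1 day: (0.3600, 0.3400, 0.3000)
After 2 days: (0.3192, 0.3876, 0.2932)
After 3 days: (0.3135, 0.3943, 0.2922)
P(in Hillside after 3 days) = 0.3943

0.3943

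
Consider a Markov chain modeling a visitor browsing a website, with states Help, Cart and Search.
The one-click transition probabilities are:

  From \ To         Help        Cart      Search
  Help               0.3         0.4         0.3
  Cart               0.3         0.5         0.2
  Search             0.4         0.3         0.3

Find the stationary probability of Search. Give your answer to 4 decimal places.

0.2584

Let the stationary distribution be π with π = πP and π_1 + π_2 + π_3 = 1.
π_1 = 0.3·π_1 + 0.3·π_2 + 0.4·π_3
π_2 = 0.4·π_1 + 0.5·π_2 + 0.3·π_3
Solving with the normalization constraint gives π = (0.3258, 0.4157, 0.2584).
So the stationary probability of Search is 0.2584.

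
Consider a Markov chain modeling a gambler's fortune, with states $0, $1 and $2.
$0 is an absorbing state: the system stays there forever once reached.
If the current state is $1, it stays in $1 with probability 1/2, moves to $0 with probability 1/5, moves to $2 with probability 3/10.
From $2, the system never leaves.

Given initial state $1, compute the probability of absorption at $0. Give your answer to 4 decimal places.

0.4000

Let h(s) be the probability of absorption at $0 starting from transient state s. Then h($0) = 1 and h($2) = 0. By first-step analysis:
h($1) = 0.2·1 + 0.5·h($1) + 0.3·0
Solving: h($1) = 0.4000.
Starting from $1, the probability is 0.4000.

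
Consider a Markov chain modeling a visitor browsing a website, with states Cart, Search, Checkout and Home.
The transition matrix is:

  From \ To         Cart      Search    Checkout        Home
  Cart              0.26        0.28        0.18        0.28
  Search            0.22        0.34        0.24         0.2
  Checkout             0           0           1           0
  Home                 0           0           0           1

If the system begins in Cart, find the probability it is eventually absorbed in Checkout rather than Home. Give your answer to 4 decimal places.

0.4358

Let h(s) be the probability of absorption at Checkout starting from transient state s. Then h(Checkout) = 1 and h(Home) = 0. By first-step analysis:
h(Cart) = 0.26·h(Cart) + 0.28·h(Search) + 0.18·1 + 0.28·0
h(Search) = 0.22·h(Cart) + 0.34·h(Search) + 0.24·1 + 0.2·0
Solving: h(Cart) = 0.4358, h(Search) = 0.5089.
Starting from Cart, the probability is 0.4358.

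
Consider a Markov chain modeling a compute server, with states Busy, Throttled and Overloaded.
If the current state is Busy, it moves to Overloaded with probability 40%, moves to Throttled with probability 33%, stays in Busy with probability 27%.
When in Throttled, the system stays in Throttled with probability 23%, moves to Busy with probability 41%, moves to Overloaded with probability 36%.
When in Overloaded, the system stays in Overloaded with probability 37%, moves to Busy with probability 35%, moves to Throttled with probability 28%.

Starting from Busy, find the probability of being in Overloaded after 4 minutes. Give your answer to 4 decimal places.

Propagate the distribution vector 4 minutes from Busy.
After 0 minutes: (1.0000, 0.0000, 0.0000)
After 1 minute: (0.2700, 0.3300, 0.4000)
After 2 minutes: (0.3482, 0.2770, 0.3748)
After 3 minutes: (0.3388, 0.2836, 0.3777)
After 4 minutes: (0.3399, 0.2828, 0.3773)
P(in Overloaded after 4 minutes) = 0.3773

0.3773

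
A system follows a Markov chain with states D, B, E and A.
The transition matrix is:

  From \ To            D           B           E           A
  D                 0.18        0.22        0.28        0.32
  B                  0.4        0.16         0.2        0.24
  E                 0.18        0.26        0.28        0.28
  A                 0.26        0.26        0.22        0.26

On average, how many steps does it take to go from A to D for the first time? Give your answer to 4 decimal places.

Let t(s) be the expected number of steps to first reach D from state s, with t(D) = 0. Conditioning on the first step:
t(B) = 1 + 0.16·t(B) + 0.2·t(E) + 0.24·t(A)
t(E) = 1 + 0.26·t(B) + 0.28·t(E) + 0.28·t(A)
t(A) = 1 + 0.26·t(B) + 0.22·t(E) + 0.26·t(A)
Solving: t(B) = 3.1706, t(E) = 3.9491, t(A) = 3.6394.
Expected steps from A to D: 3.6394.

3.6394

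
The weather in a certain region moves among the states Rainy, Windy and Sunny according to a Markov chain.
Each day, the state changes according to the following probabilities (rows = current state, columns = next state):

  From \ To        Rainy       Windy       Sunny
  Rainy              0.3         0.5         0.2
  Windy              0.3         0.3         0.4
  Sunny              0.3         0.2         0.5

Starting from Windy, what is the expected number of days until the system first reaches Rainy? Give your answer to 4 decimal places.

Let t(s) be the expected number of days to first reach Rainy from state s, with t(Rainy) = 0. Conditioning on the first day:
t(Windy) = 1 + 0.3·t(Windy) + 0.4·t(Sunny)
t(Sunny) = 1 + 0.2·t(Windy) + 0.5·t(Sunny)
Solving: t(Windy) = 3.3333, t(Sunny) = 3.3333.
Expected days from Windy to Rainy: 3.3333.

3.3333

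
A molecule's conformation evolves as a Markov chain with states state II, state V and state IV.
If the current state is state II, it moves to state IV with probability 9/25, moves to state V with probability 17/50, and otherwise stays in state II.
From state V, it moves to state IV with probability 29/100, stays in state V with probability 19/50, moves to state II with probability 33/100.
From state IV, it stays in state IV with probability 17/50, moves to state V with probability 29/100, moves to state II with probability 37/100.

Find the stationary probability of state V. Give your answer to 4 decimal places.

Let the stationary distribution be π with π = πP and π_1 + π_2 + π_3 = 1.
π_1 = 0.3·π_1 + 0.33·π_2 + 0.37·π_3
π_2 = 0.34·π_1 + 0.38·π_2 + 0.29·π_3
Solving with the normalization constraint gives π = (0.3332, 0.3370, 0.3298).
So the stationary probability of state V is 0.3370.

0.3370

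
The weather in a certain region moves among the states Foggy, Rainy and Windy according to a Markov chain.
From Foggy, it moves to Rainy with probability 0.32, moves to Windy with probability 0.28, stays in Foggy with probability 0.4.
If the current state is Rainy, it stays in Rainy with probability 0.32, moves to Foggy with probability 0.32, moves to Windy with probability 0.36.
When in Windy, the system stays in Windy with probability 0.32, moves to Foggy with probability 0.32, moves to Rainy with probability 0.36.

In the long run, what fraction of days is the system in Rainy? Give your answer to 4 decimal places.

Let the stationary distribution be π with π = πP and π_1 + π_2 + π_3 = 1.
π_1 = 0.4·π_1 + 0.32·π_2 + 0.32·π_3
π_2 = 0.32·π_1 + 0.32·π_2 + 0.36·π_3
Solving with the normalization constraint gives π = (0.3478, 0.3328, 0.3194).
So the stationary probability of Rainy is 0.3328.

0.3328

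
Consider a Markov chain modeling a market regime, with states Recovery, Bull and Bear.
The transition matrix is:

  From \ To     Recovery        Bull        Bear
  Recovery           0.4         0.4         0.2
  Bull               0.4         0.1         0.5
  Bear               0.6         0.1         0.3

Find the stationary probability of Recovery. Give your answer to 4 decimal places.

0.4603

Let the stationary distribution be π with π = πP and π_1 + π_2 + π_3 = 1.
π_1 = 0.4·π_1 + 0.4·π_2 + 0.6·π_3
π_2 = 0.4·π_1 + 0.1·π_2 + 0.1·π_3
Solving with the normalization constraint gives π = (0.4603, 0.2381, 0.3016).
So the stationary probability of Recovery is 0.4603.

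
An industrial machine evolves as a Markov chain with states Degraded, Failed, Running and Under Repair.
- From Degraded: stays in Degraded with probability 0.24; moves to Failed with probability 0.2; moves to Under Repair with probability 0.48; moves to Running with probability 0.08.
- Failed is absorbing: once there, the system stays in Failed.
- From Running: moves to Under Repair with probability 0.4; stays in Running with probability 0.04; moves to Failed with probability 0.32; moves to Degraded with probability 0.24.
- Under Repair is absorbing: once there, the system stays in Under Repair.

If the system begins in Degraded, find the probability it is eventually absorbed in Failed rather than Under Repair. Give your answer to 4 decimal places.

Let h(s) be the probability of absorption at Failed starting from transient state s. Then h(Failed) = 1 and h(Under Repair) = 0. By first-step analysis:
h(Degraded) = 0.24·h(Degraded) + 0.2·1 + 0.08·h(Running) + 0.48·0
h(Running) = 0.24·h(Degraded) + 0.32·1 + 0.04·h(Running) + 0.4·0
Solving: h(Degraded) = 0.3063, h(Running) = 0.4099.
Starting from Degraded, the probability is 0.3063.

0.3063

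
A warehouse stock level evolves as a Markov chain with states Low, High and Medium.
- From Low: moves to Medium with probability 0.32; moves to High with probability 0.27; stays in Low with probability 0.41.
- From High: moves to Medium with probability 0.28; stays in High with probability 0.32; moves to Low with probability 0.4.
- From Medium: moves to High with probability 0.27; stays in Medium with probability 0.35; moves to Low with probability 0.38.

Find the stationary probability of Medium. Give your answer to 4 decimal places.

0.3182

Let the stationary distribution be π with π = πP and π_1 + π_2 + π_3 = 1.
π_1 = 0.41·π_1 + 0.4·π_2 + 0.38·π_3
π_2 = 0.27·π_1 + 0.32·π_2 + 0.27·π_3
Solving with the normalization constraint gives π = (0.3976, 0.2842, 0.3182).
So the stationary probability of Medium is 0.3182.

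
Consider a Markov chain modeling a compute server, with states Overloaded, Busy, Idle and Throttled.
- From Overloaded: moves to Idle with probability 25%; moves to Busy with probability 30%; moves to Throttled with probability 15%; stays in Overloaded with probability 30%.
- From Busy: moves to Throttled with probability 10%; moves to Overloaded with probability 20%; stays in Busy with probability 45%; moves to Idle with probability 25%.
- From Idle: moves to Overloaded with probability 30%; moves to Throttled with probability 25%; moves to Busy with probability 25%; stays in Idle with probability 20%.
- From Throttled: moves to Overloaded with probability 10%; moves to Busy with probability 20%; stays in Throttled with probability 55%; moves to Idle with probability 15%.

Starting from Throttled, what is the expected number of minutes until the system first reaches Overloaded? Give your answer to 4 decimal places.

Let t(s) be the expected number of minutes to first reach Overloaded from state s, with t(Overloaded) = 0. Conditioning on the first minute:
t(Busy) = 1 + 0.45·t(Busy) + 0.25·t(Idle) + 0.1·t(Throttled)
t(Idle) = 1 + 0.25·t(Busy) + 0.2·t(Idle) + 0.25·t(Throttled)
t(Throttled) = 1 + 0.2·t(Busy) + 0.15·t(Idle) + 0.55·t(Throttled)
Solving: t(Busy) = 5.0641, t(Idle) = 4.7222, t(Throttled) = 6.0470.
Expected minutes from Throttled to Overloaded: 6.0470.

6.0470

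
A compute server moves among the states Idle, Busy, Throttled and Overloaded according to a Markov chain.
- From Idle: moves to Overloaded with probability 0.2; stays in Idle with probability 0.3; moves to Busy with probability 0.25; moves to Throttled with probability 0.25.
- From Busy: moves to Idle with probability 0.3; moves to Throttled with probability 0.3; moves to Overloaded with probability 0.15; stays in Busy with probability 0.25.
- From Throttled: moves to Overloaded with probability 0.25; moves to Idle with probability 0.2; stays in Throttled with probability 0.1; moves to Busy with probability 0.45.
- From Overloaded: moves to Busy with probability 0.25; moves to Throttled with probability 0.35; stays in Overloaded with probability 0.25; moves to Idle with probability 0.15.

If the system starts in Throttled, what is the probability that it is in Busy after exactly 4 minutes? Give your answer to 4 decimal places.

0.2981

Propagate the distribution vector 4 minutes from Throttled.
After 0 minutes: (0.0000, 0.0000, 1.0000, 0.0000)
After 1 minute: (0.2000, 0.4500, 0.1000, 0.2500)
After 2 minutes: (0.2525, 0.2700, 0.2825, 0.1950)
After 3 minutes: (0.2425, 0.3065, 0.2406, 0.2104)
After 4 minutes: (0.2444, 0.2981, 0.2503, 0.2072)
P(in Busy after 4 minutes) = 0.2981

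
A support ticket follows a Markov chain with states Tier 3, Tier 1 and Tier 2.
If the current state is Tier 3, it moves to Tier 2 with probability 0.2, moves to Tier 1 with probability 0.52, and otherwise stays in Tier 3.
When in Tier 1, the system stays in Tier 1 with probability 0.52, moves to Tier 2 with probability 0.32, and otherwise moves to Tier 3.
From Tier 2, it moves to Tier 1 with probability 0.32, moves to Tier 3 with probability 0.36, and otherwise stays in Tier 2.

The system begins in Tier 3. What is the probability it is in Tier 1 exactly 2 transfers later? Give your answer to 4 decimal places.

Sum over the intermediate state after 1 transfer:
P = P(Tier 3→Tier 3)·P(Tier 3→Tier 1) + P(Tier 3→Tier 1)·P(Tier 1→Tier 1) + P(Tier 3→Tier 2)·P(Tier 2→Tier 1)
  = 0.28×0.52 + 0.52×0.52 + 0.2×0.32
  = 0.1456 + 0.2704 + 0.0640 = 0.4800

0.4800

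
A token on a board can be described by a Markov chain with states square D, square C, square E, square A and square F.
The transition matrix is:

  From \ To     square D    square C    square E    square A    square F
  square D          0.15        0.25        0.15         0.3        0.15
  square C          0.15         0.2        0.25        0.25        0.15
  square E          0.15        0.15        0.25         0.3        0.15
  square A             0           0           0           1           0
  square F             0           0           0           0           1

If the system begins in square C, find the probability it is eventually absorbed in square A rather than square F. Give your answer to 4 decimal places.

Let h(s) be the probability of absorption at square A starting from transient state s. Then h(square A) = 1 and h(square F) = 0. By first-step analysis:
h(square D) = 0.15·h(square D) + 0.25·h(square C) + 0.15·h(square E) + 0.3·1 + 0.15·0
h(square C) = 0.15·h(square D) + 0.2·h(square C) + 0.25·h(square E) + 0.25·1 + 0.15·0
h(square E) = 0.15·h(square D) + 0.15·h(square C) + 0.25·h(square E) + 0.3·1 + 0.15·0
Solving: h(square D) = 0.6583, h(square C) = 0.6422, h(square E) = 0.6601.
Starting from square C, the probability is 0.6422.

0.6422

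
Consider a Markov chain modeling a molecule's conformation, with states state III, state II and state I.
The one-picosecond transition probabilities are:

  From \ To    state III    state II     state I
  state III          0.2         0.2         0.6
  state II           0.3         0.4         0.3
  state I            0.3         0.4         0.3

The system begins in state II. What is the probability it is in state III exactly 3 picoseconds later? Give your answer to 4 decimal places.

Propagate the distribution vector 3 picoseconds from state II.
After 0 picoseconds: (0.0000, 1.0000, 0.0000)
After 1 picosecond: (0.3000, 0.4000, 0.3000)
After 2 picoseconds: (0.2700, 0.3400, 0.3900)
After 3 picoseconds: (0.2730, 0.3460, 0.3810)
P(in state III after 3 picoseconds) = 0.2730

0.2730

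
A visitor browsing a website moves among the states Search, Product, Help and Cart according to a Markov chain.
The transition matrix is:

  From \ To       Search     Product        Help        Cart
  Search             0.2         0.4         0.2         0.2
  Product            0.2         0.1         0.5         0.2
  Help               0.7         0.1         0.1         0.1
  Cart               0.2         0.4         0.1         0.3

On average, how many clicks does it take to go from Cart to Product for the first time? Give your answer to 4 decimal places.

Let t(s) be the expected number of clicks to first reach Product from state s, with t(Product) = 0. Conditioning on the first click:
t(Search) = 1 + 0.2·t(Search) + 0.2·t(Help) + 0.2·t(Cart)
t(Help) = 1 + 0.7·t(Search) + 0.1·t(Help) + 0.1·t(Cart)
t(Cart) = 1 + 0.2·t(Search) + 0.1·t(Help) + 0.3·t(Cart)
Solving: t(Search) = 2.8488, t(Help) = 3.6337, t(Cart) = 2.7616.
Expected clicks from Cart to Product: 2.7616.

2.7616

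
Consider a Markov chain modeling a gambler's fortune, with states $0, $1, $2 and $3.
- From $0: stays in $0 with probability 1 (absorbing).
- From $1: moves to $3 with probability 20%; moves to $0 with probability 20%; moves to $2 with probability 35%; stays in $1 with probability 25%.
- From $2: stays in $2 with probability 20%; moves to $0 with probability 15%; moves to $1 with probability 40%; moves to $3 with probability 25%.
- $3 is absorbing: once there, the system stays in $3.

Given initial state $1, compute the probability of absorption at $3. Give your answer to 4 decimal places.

0.5380

Let h(s) be the probability of absorption at $3 starting from transient state s. Then h($3) = 1 and h($0) = 0. By first-step analysis:
h($1) = 0.2·0 + 0.25·h($1) + 0.35·h($2) + 0.2·1
h($2) = 0.15·0 + 0.4·h($1) + 0.2·h($2) + 0.25·1
Solving: h($1) = 0.5380, h($2) = 0.5815.
Starting from $1, the probability is 0.5380.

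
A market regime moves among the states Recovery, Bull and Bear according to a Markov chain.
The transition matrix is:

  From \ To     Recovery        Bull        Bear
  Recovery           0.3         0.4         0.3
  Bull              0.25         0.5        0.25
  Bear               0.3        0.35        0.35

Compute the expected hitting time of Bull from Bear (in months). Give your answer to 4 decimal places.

Let t(s) be the expected number of months to first reach Bull from state s, with t(Bull) = 0. Conditioning on the first month:
t(Recovery) = 1 + 0.3·t(Recovery) + 0.3·t(Bear)
t(Bear) = 1 + 0.3·t(Recovery) + 0.35·t(Bear)
Solving: t(Recovery) = 2.6027, t(Bear) = 2.7397.
Expected months from Bear to Bull: 2.7397.

2.7397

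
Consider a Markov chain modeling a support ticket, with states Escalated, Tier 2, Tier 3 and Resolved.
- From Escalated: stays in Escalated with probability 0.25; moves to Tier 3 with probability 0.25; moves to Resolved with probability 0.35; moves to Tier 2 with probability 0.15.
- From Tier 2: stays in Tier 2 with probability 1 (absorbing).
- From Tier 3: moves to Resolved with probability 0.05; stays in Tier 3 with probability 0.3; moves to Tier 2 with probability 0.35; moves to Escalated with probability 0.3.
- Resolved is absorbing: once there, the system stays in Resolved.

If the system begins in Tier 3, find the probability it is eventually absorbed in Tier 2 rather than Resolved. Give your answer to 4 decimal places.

0.6833

Let h(s) be the probability of absorption at Tier 2 starting from transient state s. Then h(Tier 2) = 1 and h(Resolved) = 0. By first-step analysis:
h(Escalated) = 0.25·h(Escalated) + 0.15·1 + 0.25·h(Tier 3) + 0.35·0
h(Tier 3) = 0.3·h(Escalated) + 0.35·1 + 0.3·h(Tier 3) + 0.05·0
Solving: h(Escalated) = 0.4278, h(Tier 3) = 0.6833.
Starting from Tier 3, the probability is 0.6833.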